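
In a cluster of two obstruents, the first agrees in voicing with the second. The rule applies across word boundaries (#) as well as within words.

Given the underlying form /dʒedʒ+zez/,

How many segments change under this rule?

0

No segment meets the rule's conditions.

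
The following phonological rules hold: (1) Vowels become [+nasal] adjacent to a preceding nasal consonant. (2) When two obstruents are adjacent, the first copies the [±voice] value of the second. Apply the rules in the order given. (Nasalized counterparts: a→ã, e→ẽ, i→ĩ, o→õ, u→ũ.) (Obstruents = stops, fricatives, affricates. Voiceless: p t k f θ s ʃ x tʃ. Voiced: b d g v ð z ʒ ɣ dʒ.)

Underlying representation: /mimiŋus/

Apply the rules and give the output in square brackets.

Rule 1: /i/ after nasal /m/ → [ĩ]
Rule 1: /i/ after nasal /m/ → [ĩ]
Rule 1: /u/ after nasal /ŋ/ → [ũ]
After rule 1: mĩmĩŋũs
Rule 2: no segment meets the rule's conditions; no change.

[mĩmĩŋũs]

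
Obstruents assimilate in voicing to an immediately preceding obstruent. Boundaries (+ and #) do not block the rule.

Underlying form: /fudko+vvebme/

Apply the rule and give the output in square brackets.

/k/ after /d/ (voiced) → [g]

[fudgo+vvebme]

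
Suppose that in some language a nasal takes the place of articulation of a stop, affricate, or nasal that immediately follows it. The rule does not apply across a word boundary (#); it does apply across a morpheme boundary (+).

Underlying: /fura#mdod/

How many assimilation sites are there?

/m/ before /d/ (alveolar) → [n]
1 segment changes.

1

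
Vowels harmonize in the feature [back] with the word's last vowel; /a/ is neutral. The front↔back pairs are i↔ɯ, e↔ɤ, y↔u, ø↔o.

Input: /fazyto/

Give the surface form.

/y/ harmonizes with /o/ ([+back]) → [u]

[fazuto]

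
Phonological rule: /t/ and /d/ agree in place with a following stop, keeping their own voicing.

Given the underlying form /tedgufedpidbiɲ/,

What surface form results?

[teggufebpibbiɲ]

/d/ before /g/ (velar) → [g]
/d/ before /p/ (labial) → [b]
/d/ before /b/ (labial) → [b]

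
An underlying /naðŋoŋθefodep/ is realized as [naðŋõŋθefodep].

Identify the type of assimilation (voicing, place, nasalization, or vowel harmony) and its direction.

/o/→[õ].
Each target copies a feature from the following segment, so the direction is regressive.

nasalization, regressive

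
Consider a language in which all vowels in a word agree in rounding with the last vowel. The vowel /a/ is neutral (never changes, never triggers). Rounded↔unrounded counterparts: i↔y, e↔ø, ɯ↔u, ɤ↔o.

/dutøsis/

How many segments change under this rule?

/u/ harmonizes with /i/ ([-round]) → [ɯ]
/ø/ harmonizes with /i/ ([-round]) → [e]
2 segments change.

2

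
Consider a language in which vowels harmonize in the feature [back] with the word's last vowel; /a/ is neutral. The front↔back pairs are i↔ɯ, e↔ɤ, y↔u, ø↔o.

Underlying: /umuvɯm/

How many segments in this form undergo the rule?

No segment meets the rule's conditions.

0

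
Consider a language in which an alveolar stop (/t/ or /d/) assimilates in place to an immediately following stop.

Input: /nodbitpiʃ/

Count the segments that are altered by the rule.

2

/d/ before /b/ (labial) → [b]
/t/ before /p/ (labial) → [p]
2 segments change.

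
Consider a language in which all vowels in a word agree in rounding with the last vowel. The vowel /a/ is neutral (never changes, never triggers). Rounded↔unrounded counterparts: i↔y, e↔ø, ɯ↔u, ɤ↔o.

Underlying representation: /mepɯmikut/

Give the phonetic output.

[møpumykut]

/e/ harmonizes with /u/ ([+round]) → [ø]
/ɯ/ harmonizes with /u/ ([+round]) → [u]
/i/ harmonizes with /u/ ([+round]) → [y]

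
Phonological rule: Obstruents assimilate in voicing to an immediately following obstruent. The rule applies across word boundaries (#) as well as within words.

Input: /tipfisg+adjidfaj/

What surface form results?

/s/ before /g/ (voiced) → [z]
/d/ before /f/ (voiceless) → [t]

[tipfizg+adjitfaj]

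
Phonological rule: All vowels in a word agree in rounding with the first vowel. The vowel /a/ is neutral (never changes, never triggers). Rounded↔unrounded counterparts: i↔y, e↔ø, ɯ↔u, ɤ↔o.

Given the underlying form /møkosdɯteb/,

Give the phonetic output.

/ɯ/ harmonizes with /ø/ ([+round]) → [u]
/e/ harmonizes with /ø/ ([+round]) → [ø]

[møkosdutøb]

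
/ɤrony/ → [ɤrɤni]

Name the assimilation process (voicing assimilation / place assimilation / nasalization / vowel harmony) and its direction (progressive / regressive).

vowel harmony, progressive

/o/→[ɤ] /y/→[i].
Vowels agree with the first vowel, so the harmony is progressive.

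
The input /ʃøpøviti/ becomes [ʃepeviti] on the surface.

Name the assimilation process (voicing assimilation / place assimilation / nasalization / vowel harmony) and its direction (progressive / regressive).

vowel harmony, regressive

/ø/→[e] /ø/→[e].
Vowels agree with the last vowel, so the harmony is regressive.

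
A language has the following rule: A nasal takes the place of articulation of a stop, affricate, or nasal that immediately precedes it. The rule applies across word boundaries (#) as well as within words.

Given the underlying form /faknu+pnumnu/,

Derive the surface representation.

[fakŋu+pmummu]

/n/ after /k/ (velar) → [ŋ]
/n/ after /p/ (labial) → [m]
/n/ after /m/ (labial) → [m]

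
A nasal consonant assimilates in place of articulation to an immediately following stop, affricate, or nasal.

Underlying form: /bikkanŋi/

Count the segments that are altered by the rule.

1

/n/ before /ŋ/ (velar) → [ŋ]
1 segment changes.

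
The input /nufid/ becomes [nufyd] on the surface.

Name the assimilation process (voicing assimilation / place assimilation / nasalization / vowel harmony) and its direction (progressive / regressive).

/i/→[y].
Vowels agree with the first vowel, so the harmony is progressive.

vowel harmony, progressive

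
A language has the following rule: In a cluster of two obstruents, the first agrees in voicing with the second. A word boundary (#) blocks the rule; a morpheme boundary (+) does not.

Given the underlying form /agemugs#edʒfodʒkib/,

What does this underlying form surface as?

/g/ before /s/ (voiceless) → [k]
/dʒ/ before /f/ (voiceless) → [tʃ]
/dʒ/ before /k/ (voiceless) → [tʃ]

[agemuks#etʃfotʃkib]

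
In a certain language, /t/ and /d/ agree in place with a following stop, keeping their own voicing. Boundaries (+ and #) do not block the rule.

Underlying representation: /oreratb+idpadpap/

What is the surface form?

/t/ before /b/ (labial) → [p]
/d/ before /p/ (labial) → [b]
/d/ before /p/ (labial) → [b]

[orerapb+ibpabpap]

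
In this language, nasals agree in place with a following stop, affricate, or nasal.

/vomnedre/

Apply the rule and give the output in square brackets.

[vonnedre]

/m/ before /n/ (alveolar) → [n]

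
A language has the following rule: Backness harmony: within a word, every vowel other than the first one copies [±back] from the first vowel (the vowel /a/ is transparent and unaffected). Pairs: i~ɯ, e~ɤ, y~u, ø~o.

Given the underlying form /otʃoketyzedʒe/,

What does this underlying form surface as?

[otʃokɤtuzɤdʒɤ]

/e/ harmonizes with /o/ ([+back]) → [ɤ]
/y/ harmonizes with /o/ ([+back]) → [u]
/e/ harmonizes with /o/ ([+back]) → [ɤ]
/e/ harmonizes with /o/ ([+back]) → [ɤ]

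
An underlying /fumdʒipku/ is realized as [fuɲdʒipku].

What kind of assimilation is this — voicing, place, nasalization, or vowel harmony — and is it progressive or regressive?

place assimilation, regressive

/m/→[ɲ].
Each target copies a feature from the following segment, so the direction is regressive.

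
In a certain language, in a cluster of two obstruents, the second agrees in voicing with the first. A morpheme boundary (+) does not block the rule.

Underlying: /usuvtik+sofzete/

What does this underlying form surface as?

/t/ after /v/ (voiced) → [d]
/z/ after /f/ (voiceless) → [s]

[usuvdik+sofsete]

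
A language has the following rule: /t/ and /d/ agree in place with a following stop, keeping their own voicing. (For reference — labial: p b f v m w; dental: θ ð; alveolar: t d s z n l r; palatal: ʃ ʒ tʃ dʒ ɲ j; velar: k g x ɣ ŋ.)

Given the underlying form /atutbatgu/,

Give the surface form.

[atupbakgu]

/t/ before /b/ (labial) → [p]
/t/ before /g/ (velar) → [k]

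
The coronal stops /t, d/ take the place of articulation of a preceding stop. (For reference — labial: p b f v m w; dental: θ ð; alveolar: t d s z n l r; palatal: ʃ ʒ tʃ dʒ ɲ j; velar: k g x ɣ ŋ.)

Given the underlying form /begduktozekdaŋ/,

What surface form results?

[beggukkozekgaŋ]

/d/ after /g/ (velar) → [g]
/t/ after /k/ (velar) → [k]
/d/ after /k/ (velar) → [g]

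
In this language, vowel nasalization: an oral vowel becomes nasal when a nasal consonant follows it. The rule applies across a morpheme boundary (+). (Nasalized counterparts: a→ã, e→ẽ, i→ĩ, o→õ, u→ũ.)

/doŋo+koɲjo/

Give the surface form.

[dõŋo+kõɲjo]

/o/ before nasal /ŋ/ → [õ]
/o/ before nasal /ɲ/ → [õ]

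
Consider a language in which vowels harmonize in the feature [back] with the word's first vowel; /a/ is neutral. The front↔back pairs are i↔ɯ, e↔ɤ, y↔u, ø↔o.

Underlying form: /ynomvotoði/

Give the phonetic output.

[ynømvøtøði]

/o/ harmonizes with /y/ ([-back]) → [ø]
/o/ harmonizes with /y/ ([-back]) → [ø]
/o/ harmonizes with /y/ ([-back]) → [ø]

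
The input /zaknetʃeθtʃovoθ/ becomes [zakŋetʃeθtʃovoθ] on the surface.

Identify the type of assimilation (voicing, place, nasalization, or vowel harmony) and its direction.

place assimilation, progressive

/n/→[ŋ].
Each target copies a feature from the preceding segment, so the direction is progressive.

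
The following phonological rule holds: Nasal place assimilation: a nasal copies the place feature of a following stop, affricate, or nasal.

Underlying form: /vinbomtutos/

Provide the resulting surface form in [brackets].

/n/ before /b/ (labial) → [m]
/m/ before /t/ (alveolar) → [n]

[vimbontutos]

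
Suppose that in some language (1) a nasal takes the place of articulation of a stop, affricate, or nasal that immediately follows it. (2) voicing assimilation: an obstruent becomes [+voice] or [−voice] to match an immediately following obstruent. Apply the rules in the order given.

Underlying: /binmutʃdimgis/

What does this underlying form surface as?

[bimmudʒdiŋgis]

Rule 1: /n/ before /m/ (labial) → [m]
Rule 1: /m/ before /g/ (velar) → [ŋ]
After rule 1: bimmutʃdiŋgis
Rule 2: /tʃ/ before /d/ (voiced) → [dʒ]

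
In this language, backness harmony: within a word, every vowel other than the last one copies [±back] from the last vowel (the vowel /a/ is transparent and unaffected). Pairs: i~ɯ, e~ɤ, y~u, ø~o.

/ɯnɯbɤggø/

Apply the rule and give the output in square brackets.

/ɯ/ harmonizes with /ø/ ([-back]) → [i]
/ɯ/ harmonizes with /ø/ ([-back]) → [i]
/ɤ/ harmonizes with /ø/ ([-back]) → [e]

[inibeggø]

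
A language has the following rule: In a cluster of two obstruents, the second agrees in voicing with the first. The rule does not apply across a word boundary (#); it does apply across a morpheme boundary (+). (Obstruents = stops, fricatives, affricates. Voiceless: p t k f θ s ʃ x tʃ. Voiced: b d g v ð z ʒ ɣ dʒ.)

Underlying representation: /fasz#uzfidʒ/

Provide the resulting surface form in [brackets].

[fass#uzvidʒ]

/z/ after /s/ (voiceless) → [s]
/f/ after /z/ (voiced) → [v]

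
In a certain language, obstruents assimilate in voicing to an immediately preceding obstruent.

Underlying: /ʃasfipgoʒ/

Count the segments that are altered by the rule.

/g/ after /p/ (voiceless) → [k]
1 segment changes.

1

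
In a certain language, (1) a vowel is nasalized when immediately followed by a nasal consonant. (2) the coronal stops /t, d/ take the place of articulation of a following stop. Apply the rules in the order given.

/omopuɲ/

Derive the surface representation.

[õmopũɲ]

Rule 1: /o/ before nasal /m/ → [õ]
Rule 1: /u/ before nasal /ɲ/ → [ũ]
After rule 1: õmopũɲ
Rule 2: no segment meets the rule's conditions; no change.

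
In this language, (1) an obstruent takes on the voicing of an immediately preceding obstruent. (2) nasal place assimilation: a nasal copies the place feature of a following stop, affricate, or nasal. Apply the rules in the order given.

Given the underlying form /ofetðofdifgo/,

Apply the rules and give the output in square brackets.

Rule 1: /ð/ after /t/ (voiceless) → [θ]
Rule 1: /d/ after /f/ (voiceless) → [t]
Rule 1: /g/ after /f/ (voiceless) → [k]
After rule 1: ofetθoftifko
Rule 2: no segment meets the rule's conditions; no change.

[ofetθoftifko]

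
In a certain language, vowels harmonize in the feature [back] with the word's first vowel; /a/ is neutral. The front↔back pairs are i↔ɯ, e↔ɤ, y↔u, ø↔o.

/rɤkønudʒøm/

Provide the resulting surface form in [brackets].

[rɤkonudʒom]

/ø/ harmonizes with /ɤ/ ([+back]) → [o]
/ø/ harmonizes with /ɤ/ ([+back]) → [o]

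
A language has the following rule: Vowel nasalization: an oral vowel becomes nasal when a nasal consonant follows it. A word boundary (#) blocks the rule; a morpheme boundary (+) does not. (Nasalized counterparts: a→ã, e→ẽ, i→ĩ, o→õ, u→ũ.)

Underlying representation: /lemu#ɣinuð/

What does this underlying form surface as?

[lẽmu#ɣĩnuð]

/e/ before nasal /m/ → [ẽ]
/i/ before nasal /n/ → [ĩ]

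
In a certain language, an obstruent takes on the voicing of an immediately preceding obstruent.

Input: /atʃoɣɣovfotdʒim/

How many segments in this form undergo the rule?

/f/ after /v/ (voiced) → [v]
/dʒ/ after /t/ (voiceless) → [tʃ]
2 segments change.

2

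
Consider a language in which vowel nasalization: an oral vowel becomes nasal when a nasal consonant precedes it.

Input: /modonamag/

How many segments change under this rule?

3

/o/ after nasal /m/ → [õ]
/a/ after nasal /n/ → [ã]
/a/ after nasal /m/ → [ã]
3 segments change.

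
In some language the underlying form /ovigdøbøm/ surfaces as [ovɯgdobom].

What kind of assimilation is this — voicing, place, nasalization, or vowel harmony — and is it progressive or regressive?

/i/→[ɯ] /ø/→[o] /ø/→[o].
Vowels agree with the first vowel, so the harmony is progressive.

vowel harmony, progressive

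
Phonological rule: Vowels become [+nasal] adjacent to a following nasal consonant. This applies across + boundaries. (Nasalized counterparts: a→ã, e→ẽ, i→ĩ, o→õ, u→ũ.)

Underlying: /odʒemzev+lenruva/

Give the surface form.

/e/ before nasal /m/ → [ẽ]
/e/ before nasal /n/ → [ẽ]

[odʒẽmzev+lẽnruva]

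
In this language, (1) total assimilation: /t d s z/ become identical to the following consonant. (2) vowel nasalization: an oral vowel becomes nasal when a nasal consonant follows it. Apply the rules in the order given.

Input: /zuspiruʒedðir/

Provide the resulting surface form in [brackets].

Rule 1: /s/ before /p/ → [p] (total assimilation)
Rule 1: /d/ before /ð/ → [ð] (total assimilation)
After rule 1: zuppiruʒeððir
Rule 2: no segment meets the rule's conditions; no change.

[zuppiruʒeððir]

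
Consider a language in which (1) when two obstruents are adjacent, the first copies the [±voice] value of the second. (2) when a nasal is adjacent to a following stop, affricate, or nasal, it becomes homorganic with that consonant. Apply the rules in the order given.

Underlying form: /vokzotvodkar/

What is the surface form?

[vogzodvotkar]

Rule 1: /k/ before /z/ (voiced) → [g]
Rule 1: /t/ before /v/ (voiced) → [d]
Rule 1: /d/ before /k/ (voiceless) → [t]
After rule 1: vogzodvotkar
Rule 2: no segment meets the rule's conditions; no change.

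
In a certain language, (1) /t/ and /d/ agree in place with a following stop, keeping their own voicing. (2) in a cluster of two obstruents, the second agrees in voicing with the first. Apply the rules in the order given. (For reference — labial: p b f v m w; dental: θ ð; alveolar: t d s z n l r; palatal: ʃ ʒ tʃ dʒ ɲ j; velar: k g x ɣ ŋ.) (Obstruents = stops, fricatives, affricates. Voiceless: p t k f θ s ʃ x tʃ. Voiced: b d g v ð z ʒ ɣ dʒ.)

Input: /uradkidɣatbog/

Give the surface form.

[uraggidɣappog]

Rule 1: /d/ before /k/ (velar) → [g]
Rule 1: /t/ before /b/ (labial) → [p]
After rule 1: uragkidɣapbog
Rule 2: /k/ after /g/ (voiced) → [g]
Rule 2: /b/ after /p/ (voiceless) → [p]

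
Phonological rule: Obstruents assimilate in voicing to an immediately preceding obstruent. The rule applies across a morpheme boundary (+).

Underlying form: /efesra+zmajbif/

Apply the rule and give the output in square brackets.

no segment meets the rule's conditions; no change.

[efesra+zmajbif]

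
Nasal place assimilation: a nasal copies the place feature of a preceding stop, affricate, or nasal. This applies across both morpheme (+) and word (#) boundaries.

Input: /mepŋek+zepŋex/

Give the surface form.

/ŋ/ after /p/ (labial) → [m]
/ŋ/ after /p/ (labial) → [m]

[mepmek+zepmex]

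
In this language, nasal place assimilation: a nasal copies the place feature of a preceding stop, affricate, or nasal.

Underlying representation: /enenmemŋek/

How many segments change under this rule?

2

/m/ after /n/ (alveolar) → [n]
/ŋ/ after /m/ (labial) → [m]
2 segments change.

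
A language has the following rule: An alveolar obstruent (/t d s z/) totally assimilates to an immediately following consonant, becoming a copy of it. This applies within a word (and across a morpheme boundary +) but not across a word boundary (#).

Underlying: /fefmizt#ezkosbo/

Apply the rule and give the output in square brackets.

[fefmitt#ekkobbo]

/z/ before /t/ → [t] (total assimilation)
/z/ before /k/ → [k] (total assimilation)
/s/ before /b/ → [b] (total assimilation)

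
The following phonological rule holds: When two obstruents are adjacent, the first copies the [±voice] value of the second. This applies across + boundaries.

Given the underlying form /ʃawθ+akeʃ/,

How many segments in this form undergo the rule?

No segment meets the rule's conditions.

0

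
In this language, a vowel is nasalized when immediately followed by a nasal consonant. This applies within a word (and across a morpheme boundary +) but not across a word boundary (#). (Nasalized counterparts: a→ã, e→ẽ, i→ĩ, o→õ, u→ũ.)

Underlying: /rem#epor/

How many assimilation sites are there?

/e/ before nasal /m/ → [ẽ]
1 segment changes.

1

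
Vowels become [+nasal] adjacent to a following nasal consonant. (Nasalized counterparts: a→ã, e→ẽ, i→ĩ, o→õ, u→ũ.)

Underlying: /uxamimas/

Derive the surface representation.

/a/ before nasal /m/ → [ã]
/i/ before nasal /m/ → [ĩ]

[uxãmĩmas]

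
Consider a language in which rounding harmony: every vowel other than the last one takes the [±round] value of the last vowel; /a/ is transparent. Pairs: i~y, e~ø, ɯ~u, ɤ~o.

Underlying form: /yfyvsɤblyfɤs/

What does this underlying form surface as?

/y/ harmonizes with /ɤ/ ([-round]) → [i]
/y/ harmonizes with /ɤ/ ([-round]) → [i]
/y/ harmonizes with /ɤ/ ([-round]) → [i]

[ifivsɤblifɤs]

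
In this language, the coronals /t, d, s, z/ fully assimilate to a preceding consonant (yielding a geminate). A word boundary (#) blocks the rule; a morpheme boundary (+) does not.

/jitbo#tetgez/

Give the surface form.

no segment meets the rule's conditions; no change.

[jitbo#tetgez]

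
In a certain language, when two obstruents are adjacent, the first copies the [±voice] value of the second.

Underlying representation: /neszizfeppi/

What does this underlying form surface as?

/s/ before /z/ (voiced) → [z]
/z/ before /f/ (voiceless) → [s]

[nezzisfeppi]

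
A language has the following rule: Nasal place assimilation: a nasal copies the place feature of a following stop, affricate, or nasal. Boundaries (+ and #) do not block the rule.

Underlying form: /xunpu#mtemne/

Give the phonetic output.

/n/ before /p/ (labial) → [m]
/m/ before /t/ (alveolar) → [n]
/m/ before /n/ (alveolar) → [n]

[xumpu#ntenne]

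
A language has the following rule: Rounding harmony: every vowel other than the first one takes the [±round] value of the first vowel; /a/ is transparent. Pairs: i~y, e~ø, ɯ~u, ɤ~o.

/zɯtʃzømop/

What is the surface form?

[zɯtʃzemɤp]

/ø/ harmonizes with /ɯ/ ([-round]) → [e]
/o/ harmonizes with /ɯ/ ([-round]) → [ɤ]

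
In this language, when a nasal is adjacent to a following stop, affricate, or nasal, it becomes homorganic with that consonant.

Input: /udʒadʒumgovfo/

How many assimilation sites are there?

1

/m/ before /g/ (velar) → [ŋ]
1 segment changes.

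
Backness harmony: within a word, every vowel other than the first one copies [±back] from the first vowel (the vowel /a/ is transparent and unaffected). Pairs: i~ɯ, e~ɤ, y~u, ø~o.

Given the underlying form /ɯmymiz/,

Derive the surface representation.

/y/ harmonizes with /ɯ/ ([+back]) → [u]
/i/ harmonizes with /ɯ/ ([+back]) → [ɯ]

[ɯmumɯz]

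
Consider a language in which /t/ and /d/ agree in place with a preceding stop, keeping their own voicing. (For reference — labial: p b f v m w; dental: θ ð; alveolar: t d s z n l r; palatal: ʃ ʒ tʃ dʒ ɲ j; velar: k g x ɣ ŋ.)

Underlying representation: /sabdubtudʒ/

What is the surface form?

[sabbubpudʒ]

/d/ after /b/ (labial) → [b]
/t/ after /b/ (labial) → [p]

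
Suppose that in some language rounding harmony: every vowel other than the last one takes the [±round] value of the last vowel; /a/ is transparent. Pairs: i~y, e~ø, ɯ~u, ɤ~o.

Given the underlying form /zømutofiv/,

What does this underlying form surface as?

[zemɯtɤfiv]

/ø/ harmonizes with /i/ ([-round]) → [e]
/u/ harmonizes with /i/ ([-round]) → [ɯ]
/o/ harmonizes with /i/ ([-round]) → [ɤ]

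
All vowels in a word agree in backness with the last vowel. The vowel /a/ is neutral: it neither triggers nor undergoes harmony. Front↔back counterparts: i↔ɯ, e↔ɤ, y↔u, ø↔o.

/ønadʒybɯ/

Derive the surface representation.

/ø/ harmonizes with /ɯ/ ([+back]) → [o]
/y/ harmonizes with /ɯ/ ([+back]) → [u]

[onadʒubɯ]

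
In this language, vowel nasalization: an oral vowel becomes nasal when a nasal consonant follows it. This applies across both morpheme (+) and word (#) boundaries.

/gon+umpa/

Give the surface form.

[gõn+ũmpa]

/o/ before nasal /n/ → [õ]
/u/ before nasal /m/ → [ũ]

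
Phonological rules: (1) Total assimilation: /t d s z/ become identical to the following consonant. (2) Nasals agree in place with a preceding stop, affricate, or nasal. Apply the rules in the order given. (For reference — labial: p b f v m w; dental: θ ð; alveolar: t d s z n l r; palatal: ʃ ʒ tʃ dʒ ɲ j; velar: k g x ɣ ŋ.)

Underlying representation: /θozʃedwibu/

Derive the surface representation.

Rule 1: /z/ before /ʃ/ → [ʃ] (total assimilation)
Rule 1: /d/ before /w/ → [w] (total assimilation)
After rule 1: θoʃʃewwibu
Rule 2: no segment meets the rule's conditions; no change.

[θoʃʃewwibu]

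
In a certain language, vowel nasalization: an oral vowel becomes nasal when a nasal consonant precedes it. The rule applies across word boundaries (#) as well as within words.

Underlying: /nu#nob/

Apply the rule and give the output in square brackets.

[nũ#nõb]

/u/ after nasal /n/ → [ũ]
/o/ after nasal /n/ → [õ]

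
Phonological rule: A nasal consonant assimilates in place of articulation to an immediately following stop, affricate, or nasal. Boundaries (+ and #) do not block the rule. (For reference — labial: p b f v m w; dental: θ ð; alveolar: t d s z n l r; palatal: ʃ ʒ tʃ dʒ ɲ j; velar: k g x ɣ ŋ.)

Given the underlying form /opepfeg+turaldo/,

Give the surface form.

no segment meets the rule's conditions; no change.

[opepfeg+turaldo]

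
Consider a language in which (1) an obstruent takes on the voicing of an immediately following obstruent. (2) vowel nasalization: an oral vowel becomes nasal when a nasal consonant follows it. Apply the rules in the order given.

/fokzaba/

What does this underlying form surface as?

[fogzaba]

Rule 1: /k/ before /z/ (voiced) → [g]
After rule 1: fogzaba
Rule 2: no segment meets the rule's conditions; no change.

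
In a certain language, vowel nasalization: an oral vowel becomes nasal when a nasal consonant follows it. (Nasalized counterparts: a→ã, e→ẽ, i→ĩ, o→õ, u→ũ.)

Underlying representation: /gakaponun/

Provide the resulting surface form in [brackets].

/o/ before nasal /n/ → [õ]
/u/ before nasal /n/ → [ũ]

[gakapõnũn]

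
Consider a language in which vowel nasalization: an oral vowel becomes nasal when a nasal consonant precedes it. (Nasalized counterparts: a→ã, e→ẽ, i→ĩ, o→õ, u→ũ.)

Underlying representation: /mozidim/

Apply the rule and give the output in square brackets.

[mõzidim]

/o/ after nasal /m/ → [õ]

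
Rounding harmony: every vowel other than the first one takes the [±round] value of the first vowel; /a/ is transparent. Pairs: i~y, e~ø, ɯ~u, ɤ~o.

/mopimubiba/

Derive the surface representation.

[mopymubyba]

/i/ harmonizes with /o/ ([+round]) → [y]
/i/ harmonizes with /o/ ([+round]) → [y]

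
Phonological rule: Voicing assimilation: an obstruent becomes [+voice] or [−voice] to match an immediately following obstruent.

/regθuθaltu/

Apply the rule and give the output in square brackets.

[rekθuθaltu]

/g/ before /θ/ (voiceless) → [k]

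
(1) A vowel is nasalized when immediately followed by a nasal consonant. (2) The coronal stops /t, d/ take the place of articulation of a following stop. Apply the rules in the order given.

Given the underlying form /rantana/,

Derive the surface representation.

[rãntãna]

Rule 1: /a/ before nasal /n/ → [ã]
Rule 1: /a/ before nasal /n/ → [ã]
After rule 1: rãntãna
Rule 2: no segment meets the rule's conditions; no change.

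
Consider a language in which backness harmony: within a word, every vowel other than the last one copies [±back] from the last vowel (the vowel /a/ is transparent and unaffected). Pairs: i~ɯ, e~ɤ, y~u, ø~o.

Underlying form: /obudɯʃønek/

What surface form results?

[øbydiʃønek]

/o/ harmonizes with /e/ ([-back]) → [ø]
/u/ harmonizes with /e/ ([-back]) → [y]
/ɯ/ harmonizes with /e/ ([-back]) → [i]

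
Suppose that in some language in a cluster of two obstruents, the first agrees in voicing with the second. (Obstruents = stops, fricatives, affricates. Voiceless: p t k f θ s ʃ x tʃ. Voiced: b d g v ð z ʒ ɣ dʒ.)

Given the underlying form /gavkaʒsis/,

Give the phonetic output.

/v/ before /k/ (voiceless) → [f]
/ʒ/ before /s/ (voiceless) → [ʃ]

[gafkaʃsis]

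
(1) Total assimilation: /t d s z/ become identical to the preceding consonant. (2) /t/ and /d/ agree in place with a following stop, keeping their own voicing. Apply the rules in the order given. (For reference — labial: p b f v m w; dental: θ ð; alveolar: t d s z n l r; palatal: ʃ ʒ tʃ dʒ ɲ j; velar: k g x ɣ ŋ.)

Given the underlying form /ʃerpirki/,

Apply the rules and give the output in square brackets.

[ʃerpirki]

Rule 1: no segment meets the rule's conditions; no change.
After rule 1: ʃerpirki
Rule 2: no segment meets the rule's conditions; no change.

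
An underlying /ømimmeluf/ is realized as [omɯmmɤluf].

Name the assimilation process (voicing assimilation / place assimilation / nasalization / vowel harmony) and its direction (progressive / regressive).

vowel harmony, regressive

/ø/→[o] /i/→[ɯ] /e/→[ɤ].
Vowels agree with the last vowel, so the harmony is regressive.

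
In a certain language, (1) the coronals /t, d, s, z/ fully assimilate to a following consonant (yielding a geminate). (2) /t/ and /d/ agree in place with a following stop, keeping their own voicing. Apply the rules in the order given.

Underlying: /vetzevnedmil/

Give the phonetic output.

[vezzevnemmil]

Rule 1: /t/ before /z/ → [z] (total assimilation)
Rule 1: /d/ before /m/ → [m] (total assimilation)
After rule 1: vezzevnemmil
Rule 2: no segment meets the rule's conditions; no change.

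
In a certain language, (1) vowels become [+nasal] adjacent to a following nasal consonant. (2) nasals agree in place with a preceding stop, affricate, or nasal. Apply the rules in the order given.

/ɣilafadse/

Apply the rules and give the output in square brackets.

[ɣilafadse]

Rule 1: no segment meets the rule's conditions; no change.
After rule 1: ɣilafadse
Rule 2: no segment meets the rule's conditions; no change.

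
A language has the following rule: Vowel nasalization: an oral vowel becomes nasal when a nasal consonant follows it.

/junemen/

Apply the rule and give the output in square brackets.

[jũnẽmẽn]

/u/ before nasal /n/ → [ũ]
/e/ before nasal /m/ → [ẽ]
/e/ before nasal /n/ → [ẽ]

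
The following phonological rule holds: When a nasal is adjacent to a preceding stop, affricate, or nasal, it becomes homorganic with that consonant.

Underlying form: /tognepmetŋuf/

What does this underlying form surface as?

/n/ after /g/ (velar) → [ŋ]
/ŋ/ after /t/ (alveolar) → [n]

[togŋepmetnuf]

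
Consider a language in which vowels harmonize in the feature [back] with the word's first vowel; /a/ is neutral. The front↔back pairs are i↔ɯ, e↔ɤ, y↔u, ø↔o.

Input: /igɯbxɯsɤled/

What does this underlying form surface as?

[igibxiseled]

/ɯ/ harmonizes with /i/ ([-back]) → [i]
/ɯ/ harmonizes with /i/ ([-back]) → [i]
/ɤ/ harmonizes with /i/ ([-back]) → [e]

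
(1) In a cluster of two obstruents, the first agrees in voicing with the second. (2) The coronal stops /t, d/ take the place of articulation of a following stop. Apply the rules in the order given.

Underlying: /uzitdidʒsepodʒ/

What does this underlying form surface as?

Rule 1: /t/ before /d/ (voiced) → [d]
Rule 1: /dʒ/ before /s/ (voiceless) → [tʃ]
After rule 1: uzidditʃsepodʒ
Rule 2: no segment meets the rule's conditions; no change.

[uzidditʃsepodʒ]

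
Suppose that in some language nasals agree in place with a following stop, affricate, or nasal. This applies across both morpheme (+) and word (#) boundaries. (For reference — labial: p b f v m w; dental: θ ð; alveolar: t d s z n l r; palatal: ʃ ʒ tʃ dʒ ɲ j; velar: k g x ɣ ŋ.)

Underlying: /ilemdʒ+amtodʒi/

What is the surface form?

/m/ before /dʒ/ (palatal) → [ɲ]
/m/ before /t/ (alveolar) → [n]

[ileɲdʒ+antodʒi]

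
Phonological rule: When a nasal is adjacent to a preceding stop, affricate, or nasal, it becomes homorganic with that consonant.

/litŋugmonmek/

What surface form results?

[litnugŋonnek]

/ŋ/ after /t/ (alveolar) → [n]
/m/ after /g/ (velar) → [ŋ]
/m/ after /n/ (alveolar) → [n]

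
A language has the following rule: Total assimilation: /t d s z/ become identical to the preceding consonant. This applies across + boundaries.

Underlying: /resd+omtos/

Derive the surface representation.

[ress+ommos]

/d/ after /s/ → [s] (total assimilation)
/t/ after /m/ → [m] (total assimilation)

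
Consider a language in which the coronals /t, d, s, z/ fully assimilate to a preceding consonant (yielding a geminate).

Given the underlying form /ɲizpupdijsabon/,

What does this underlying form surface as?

[ɲizpuppijjabon]

/d/ after /p/ → [p] (total assimilation)
/s/ after /j/ → [j] (total assimilation)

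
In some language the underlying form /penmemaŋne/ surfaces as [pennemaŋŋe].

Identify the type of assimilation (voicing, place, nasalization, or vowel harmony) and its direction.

/m/→[n] /n/→[ŋ].
Each target copies a feature from the preceding segment, so the direction is progressive.

place assimilation, progressive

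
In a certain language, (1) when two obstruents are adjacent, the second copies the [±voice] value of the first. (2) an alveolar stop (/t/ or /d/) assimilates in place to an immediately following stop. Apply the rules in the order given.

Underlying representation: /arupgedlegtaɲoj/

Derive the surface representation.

[arupkedlegdaɲoj]

Rule 1: /g/ after /p/ (voiceless) → [k]
Rule 1: /t/ after /g/ (voiced) → [d]
After rule 1: arupkedlegdaɲoj
Rule 2: no segment meets the rule's conditions; no change.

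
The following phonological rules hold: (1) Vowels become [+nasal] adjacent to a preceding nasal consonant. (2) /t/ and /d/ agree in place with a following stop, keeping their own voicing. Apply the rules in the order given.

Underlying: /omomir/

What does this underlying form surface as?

Rule 1: /o/ after nasal /m/ → [õ]
Rule 1: /i/ after nasal /m/ → [ĩ]
After rule 1: omõmĩr
Rule 2: no segment meets the rule's conditions; no change.

[omõmĩr]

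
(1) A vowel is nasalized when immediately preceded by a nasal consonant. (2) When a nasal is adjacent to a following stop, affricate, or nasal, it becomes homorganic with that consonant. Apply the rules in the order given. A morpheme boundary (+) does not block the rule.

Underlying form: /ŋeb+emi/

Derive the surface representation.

[ŋẽb+emĩ]

Rule 1: /e/ after nasal /ŋ/ → [ẽ]
Rule 1: /i/ after nasal /m/ → [ĩ]
After rule 1: ŋẽb+emĩ
Rule 2: no segment meets the rule's conditions; no change.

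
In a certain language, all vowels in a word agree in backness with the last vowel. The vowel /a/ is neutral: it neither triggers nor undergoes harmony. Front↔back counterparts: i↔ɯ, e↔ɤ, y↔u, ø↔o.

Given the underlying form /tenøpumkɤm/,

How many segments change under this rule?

/e/ harmonizes with /ɤ/ ([+back]) → [ɤ]
/ø/ harmonizes with /ɤ/ ([+back]) → [o]
2 segments change.

2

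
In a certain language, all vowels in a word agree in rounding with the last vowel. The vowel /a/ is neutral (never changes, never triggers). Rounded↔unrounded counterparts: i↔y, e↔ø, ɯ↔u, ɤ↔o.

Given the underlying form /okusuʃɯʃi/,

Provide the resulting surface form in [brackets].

[ɤkɯsɯʃɯʃi]

/o/ harmonizes with /i/ ([-round]) → [ɤ]
/u/ harmonizes with /i/ ([-round]) → [ɯ]
/u/ harmonizes with /i/ ([-round]) → [ɯ]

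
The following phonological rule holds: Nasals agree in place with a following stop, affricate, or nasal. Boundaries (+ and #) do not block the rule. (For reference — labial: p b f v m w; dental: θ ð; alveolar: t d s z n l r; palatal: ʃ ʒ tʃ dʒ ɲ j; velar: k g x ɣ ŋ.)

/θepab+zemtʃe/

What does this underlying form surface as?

/m/ before /tʃ/ (palatal) → [ɲ]

[θepab+zeɲtʃe]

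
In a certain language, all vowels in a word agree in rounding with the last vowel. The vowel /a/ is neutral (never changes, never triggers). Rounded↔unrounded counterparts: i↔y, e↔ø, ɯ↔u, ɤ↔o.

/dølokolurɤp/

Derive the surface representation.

/ø/ harmonizes with /ɤ/ ([-round]) → [e]
/o/ harmonizes with /ɤ/ ([-round]) → [ɤ]
/o/ harmonizes with /ɤ/ ([-round]) → [ɤ]
/u/ harmonizes with /ɤ/ ([-round]) → [ɯ]

[delɤkɤlɯrɤp]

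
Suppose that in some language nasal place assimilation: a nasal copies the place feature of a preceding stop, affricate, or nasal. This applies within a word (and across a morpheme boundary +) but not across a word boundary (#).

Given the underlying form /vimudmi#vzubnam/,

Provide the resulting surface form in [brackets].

[vimudni#vzubmam]

/m/ after /d/ (alveolar) → [n]
/n/ after /b/ (labial) → [m]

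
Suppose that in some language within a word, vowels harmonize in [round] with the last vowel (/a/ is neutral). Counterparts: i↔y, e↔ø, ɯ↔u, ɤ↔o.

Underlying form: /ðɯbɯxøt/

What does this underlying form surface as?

[ðubuxøt]

/ɯ/ harmonizes with /ø/ ([+round]) → [u]
/ɯ/ harmonizes with /ø/ ([+round]) → [u]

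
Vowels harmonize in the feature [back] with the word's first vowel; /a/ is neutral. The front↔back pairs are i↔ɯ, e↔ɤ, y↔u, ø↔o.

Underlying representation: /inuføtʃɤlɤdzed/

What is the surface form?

/u/ harmonizes with /i/ ([-back]) → [y]
/ɤ/ harmonizes with /i/ ([-back]) → [e]
/ɤ/ harmonizes with /i/ ([-back]) → [e]

[inyføtʃeledzed]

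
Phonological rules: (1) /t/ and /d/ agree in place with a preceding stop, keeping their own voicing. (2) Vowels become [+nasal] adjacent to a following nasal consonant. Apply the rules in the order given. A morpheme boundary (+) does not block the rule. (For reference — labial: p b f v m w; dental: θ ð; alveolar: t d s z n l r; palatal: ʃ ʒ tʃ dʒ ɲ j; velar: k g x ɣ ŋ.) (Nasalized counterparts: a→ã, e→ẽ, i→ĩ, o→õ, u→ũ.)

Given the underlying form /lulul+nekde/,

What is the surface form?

Rule 1: /d/ after /k/ (velar) → [g]
After rule 1: lulul+nekge
Rule 2: no segment meets the rule's conditions; no change.

[lulul+nekge]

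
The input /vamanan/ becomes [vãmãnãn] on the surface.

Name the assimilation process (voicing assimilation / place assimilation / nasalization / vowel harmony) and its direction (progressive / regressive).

/a/→[ã] /a/→[ã] /a/→[ã].
Each target copies a feature from the following segment, so the direction is regressive.

nasalization, regressive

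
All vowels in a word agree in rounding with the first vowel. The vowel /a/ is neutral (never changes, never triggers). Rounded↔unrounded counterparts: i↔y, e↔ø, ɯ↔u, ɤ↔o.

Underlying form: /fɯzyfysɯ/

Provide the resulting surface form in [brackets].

/y/ harmonizes with /ɯ/ ([-round]) → [i]
/y/ harmonizes with /ɯ/ ([-round]) → [i]

[fɯzifisɯ]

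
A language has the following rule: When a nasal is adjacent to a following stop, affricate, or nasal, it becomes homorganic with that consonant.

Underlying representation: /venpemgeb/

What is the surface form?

/n/ before /p/ (labial) → [m]
/m/ before /g/ (velar) → [ŋ]

[vempeŋgeb]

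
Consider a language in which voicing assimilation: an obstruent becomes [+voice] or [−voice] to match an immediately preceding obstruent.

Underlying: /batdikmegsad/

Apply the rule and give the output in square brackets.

[battikmegzad]

/d/ after /t/ (voiceless) → [t]
/s/ after /g/ (voiced) → [z]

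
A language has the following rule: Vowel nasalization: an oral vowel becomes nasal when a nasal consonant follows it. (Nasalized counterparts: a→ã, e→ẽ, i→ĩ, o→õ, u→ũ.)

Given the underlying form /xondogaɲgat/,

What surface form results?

/o/ before nasal /n/ → [õ]
/a/ before nasal /ɲ/ → [ã]

[xõndogãɲgat]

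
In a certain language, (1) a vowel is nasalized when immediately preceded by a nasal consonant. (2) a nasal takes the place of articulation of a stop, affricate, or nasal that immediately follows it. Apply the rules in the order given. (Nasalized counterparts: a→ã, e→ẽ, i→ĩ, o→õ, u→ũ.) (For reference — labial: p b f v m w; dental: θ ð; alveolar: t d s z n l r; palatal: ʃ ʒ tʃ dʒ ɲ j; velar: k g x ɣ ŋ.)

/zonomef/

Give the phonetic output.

Rule 1: /o/ after nasal /n/ → [õ]
Rule 1: /e/ after nasal /m/ → [ẽ]
After rule 1: zonõmẽf
Rule 2: no segment meets the rule's conditions; no change.

[zonõmẽf]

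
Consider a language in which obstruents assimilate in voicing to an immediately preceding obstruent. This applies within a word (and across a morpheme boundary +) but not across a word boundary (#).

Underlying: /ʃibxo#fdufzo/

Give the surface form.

[ʃibɣo#ftufso]

/x/ after /b/ (voiced) → [ɣ]
/d/ after /f/ (voiceless) → [t]
/z/ after /f/ (voiceless) → [s]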